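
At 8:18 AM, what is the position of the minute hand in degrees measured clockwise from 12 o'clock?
The minute hand moves 6 degrees per minute.
At 8:18: 18 x 6 = 108 degrees

Final answer: 108 degrees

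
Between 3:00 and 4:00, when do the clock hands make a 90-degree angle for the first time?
At t minutes past 3:00, the hour hand is at 30 x 3 + 0.5t degrees and the minute hand is at 6t degrees.
The smaller angle between them is 90 degrees when |30H - 5.5t| = 90 or |30H - 5.5t| = 270.
With H = 3, solve 30 x 3 - 5.5t = +/- target for each target:
  t = (30 x 3 - 90) / 5.5 = 0 (outside (0, 60))
  t = (30 x 3 + 90) / 5.5 = 32.73
  t = (30 x 3 - 270) / 5.5 = -32.73 (outside (0, 60))
  t = (30 x 3 + 270) / 5.5 = 65.45 (outside (0, 60))
Valid solutions in (0, 60): {32.73} minutes.
The first occurrence is t = 32.73 minutes.
The hands form a 90-degree angle at 32.73 minutes past 3:00.

Final answer: 32.73 minutes past 3:00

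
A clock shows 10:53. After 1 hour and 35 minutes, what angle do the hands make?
First find the time 1 hour and 35 minutes after 10:53.
Total minutes: 10 x 60 + 53 + 1 x 60 + 35 = 748.
748 mod 720 = 28 minutes = 12:28.
Now compute the angle at 12:28:
Hour hand: 0 x 30 + 28 x 0.5 = 14 degrees
Minute hand: 28 x 6 = 168 degrees
Difference: |14 - 168| = 154 degrees
The angle is 154 degrees

Final answer: 154 degrees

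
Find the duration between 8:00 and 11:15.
From 8:00 to 11:15:
(11 x 60 + 15) - (8 x 60 + 0) = 675 - 480 = 195 minutes
= 3 hours and 15 minutes

Final answer: 3 hours and 15 minutes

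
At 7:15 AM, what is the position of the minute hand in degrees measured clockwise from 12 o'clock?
The minute hand moves 6 degrees per minute.
At 7:15: 15 x 6 = 90 degrees

Final answer: 90 degrees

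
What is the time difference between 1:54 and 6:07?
From 1:54 to 6:07:
(6 x 60 + 7) - (1 x 60 + 54) = 367 - 114 = 253 minutes
= 4 hours and 13 minutes

Final answer: 4 hours and 13 minutes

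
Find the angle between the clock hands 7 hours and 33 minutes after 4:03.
First find the time 7 hours and 33 minutes after 4:03.
Total minutes: 4 x 60 + 3 + 7 x 60 + 33 = 696.
696 mod 720 = 696 minutes = 11:36.
Now compute the angle at 11:36:
Hour hand: 11 x 30 + 36 x 0.5 = 348 degrees
Minute hand: 36 x 6 = 216 degrees
Difference: |348 - 216| = 132 degrees
The angle is 132 degrees

Final answer: 132 degrees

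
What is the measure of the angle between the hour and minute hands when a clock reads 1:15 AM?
Hour hand position: 1 x 30 + 15 x 0.5 = 37.5 degrees
Minute hand position: 15 x 6 = 90 degrees
Difference: |37.5 - 90| = 52.5 degrees
The angle between the hands is 52.5 degrees

Final answer: 52.5 degrees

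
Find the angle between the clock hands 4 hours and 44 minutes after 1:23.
First find the time 4 hours and 44 minutes after 1:23.
Total minutes: 1 x 60 + 23 + 4 x 60 + 44 = 367.
367 mod 720 = 367 minutes = 6:07.
Now compute the angle at 6:07:
Hour hand: 6 x 30 + 7 x 0.5 = 183.5 degrees
Minute hand: 7 x 6 = 42 degrees
Difference: |183.5 - 42| = 141.5 degrees
The angle is 141.5 degrees

Final answer: 141.5 degrees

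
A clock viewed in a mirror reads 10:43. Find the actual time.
Reflection across the vertical (12-6) axis maps a hand at angle A degrees to (360 - A) degrees, which sends a reading of T minutes past 12:00 to (720 - T) minutes past 12:00.
Mirror reads 10:43 = 643 minutes past 12:00.
Actual time: (720 - 643) mod 720 = 77 minutes = 1:17.

Final answer: 1:17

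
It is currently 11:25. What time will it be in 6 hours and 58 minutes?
Starting time: 11:25
Adding 58 minutes to 25 minutes: 25 + 58 = 83 minutes = 1 hour and 23 minutes
Adding 6 hours: 11 + 6 + 1 (carry) = 18 - 12 = 6
Final time: 6:23

Final answer: 6:23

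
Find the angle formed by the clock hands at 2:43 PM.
Hour hand position: 2 x 30 + 43 x 0.5 = 81.5 degrees
Minute hand position: 43 x 6 = 258 degrees
Difference: |81.5 - 258| = 176.5 degrees
The angle between the hands is 176.5 degrees

Final answer: 176.5 degrees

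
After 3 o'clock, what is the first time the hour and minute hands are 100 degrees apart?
At t minutes past 3:00, the hour hand is at 30 x 3 + 0.5t degrees and the minute hand is at 6t degrees.
The smaller angle between them is 100 degrees when |30H - 5.5t| = 100 or |30H - 5.5t| = 260.
With H = 3, solve 30 x 3 - 5.5t = +/- target for each target:
  t = (30 x 3 - 100) / 5.5 = -1.82 (outside (0, 60))
  t = (30 x 3 + 100) / 5.5 = 34.55
  t = (30 x 3 - 260) / 5.5 = -30.91 (outside (0, 60))
  t = (30 x 3 + 260) / 5.5 = 63.64 (outside (0, 60))
Valid solutions in (0, 60): {34.55} minutes.
The first occurrence is t = 34.55 minutes.
The hands form a 100-degree angle at 34.55 minutes past 3:00.

Final answer: 34.55 minutes past 3:00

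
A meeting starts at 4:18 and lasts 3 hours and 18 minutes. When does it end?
Starting time: 4:18
Adding 18 minutes to 18 minutes: 18 + 18 = 36 minutes
Adding 3 hours: 4 + 3 = 7
Final time: 7:36

Final answer: 7:36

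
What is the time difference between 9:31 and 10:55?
From 9:31 to 10:55:
(10 x 60 + 55) - (9 x 60 + 31) = 655 - 571 = 84 minutes
= 1 hour and 24 minutes

Final answer: 1 hour and 24 minutes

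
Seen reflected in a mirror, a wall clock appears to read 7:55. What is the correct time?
Reflection across the vertical (12-6) axis maps a hand at angle A degrees to (360 - A) degrees, which sends a reading of T minutes past 12:00 to (720 - T) minutes past 12:00.
Mirror reads 7:55 = 475 minutes past 12:00.
Actual time: (720 - 475) mod 720 = 245 minutes = 4:05.

Final answer: 4:05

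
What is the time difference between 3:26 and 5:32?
From 3:26 to 5:32:
(5 x 60 + 32) - (3 x 60 + 26) = 332 - 206 = 126 minutes
= 2 hours and 6 minutes

Final answer: 2 hours and 6 minutes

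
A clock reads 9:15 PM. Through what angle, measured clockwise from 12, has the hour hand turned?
The hour hand moves 30 degrees per hour and 0.5 degrees per minute.
At 9:15: (9) x 30 + 15 x 0.5 = 270 + 7.5 = 277.5 degrees

Final answer: 277.5 degrees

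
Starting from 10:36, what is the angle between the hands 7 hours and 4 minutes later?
First find the time 7 hours and 4 minutes after 10:36.
Total minutes: 10 x 60 + 36 + 7 x 60 + 4 = 1060.
1060 mod 720 = 340 minutes = 5:40.
Now compute the angle at 5:40:
Hour hand: 5 x 30 + 40 x 0.5 = 170 degrees
Minute hand: 40 x 6 = 240 degrees
Difference: |170 - 240| = 70 degrees
The angle is 70 degrees

Final answer: 70 degrees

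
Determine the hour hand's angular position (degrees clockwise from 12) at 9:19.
The hour hand moves 30 degrees per hour and 0.5 degrees per minute.
At 9:19: (9) x 30 + 19 x 0.5 = 270 + 9.5 = 279.5 degrees

Final answer: 279.5 degrees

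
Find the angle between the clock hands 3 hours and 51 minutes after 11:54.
First find the time 3 hours and 51 minutes after 11:54.
Total minutes: 11 x 60 + 54 + 3 x 60 + 51 = 945.
945 mod 720 = 225 minutes = 3:45.
Now compute the angle at 3:45:
Hour hand: 3 x 30 + 45 x 0.5 = 112.5 degrees
Minute hand: 45 x 6 = 270 degrees
Difference: |112.5 - 270| = 157.5 degrees
The angle is 157.5 degrees

Final answer: 157.5 degrees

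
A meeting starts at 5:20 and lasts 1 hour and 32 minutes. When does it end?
Starting time: 5:20
Adding 32 minutes to 20 minutes: 20 + 32 = 52 minutes
Adding 1 hour: 5 + 1 = 6
Final time: 6:52

Final answer: 6:52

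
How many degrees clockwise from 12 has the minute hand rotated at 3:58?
The minute hand moves 6 degrees per minute.
At 3:58: 58 x 6 = 348 degrees

Final answer: 348 degrees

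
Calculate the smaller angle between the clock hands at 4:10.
Hour hand position: 4 x 30 + 10 x 0.5 = 125 degrees
Minute hand position: 10 x 6 = 60 degrees
Difference: |125 - 60| = 65 degrees
The angle between the hands is 65 degrees

Final answer: 65 degrees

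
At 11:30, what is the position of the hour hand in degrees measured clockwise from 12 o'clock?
The hour hand moves 30 degrees per hour and 0.5 degrees per minute.
At 11:30: (11) x 30 + 30 x 0.5 = 330 + 15 = 345 degrees

Final answer: 345 degrees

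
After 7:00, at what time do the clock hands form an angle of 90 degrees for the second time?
At t minutes past 7:00, the hour hand is at 30 x 7 + 0.5t degrees and the minute hand is at 6t degrees.
The smaller angle between them is 90 degrees when |30H - 5.5t| = 90 or |30H - 5.5t| = 270.
With H = 7, solve 30 x 7 - 5.5t = +/- target for each target:
  t = (30 x 7 - 90) / 5.5 = 21.82
  t = (30 x 7 + 90) / 5.5 = 54.55
  t = (30 x 7 - 270) / 5.5 = -10.91 (outside (0, 60))
  t = (30 x 7 + 270) / 5.5 = 87.27 (outside (0, 60))
Valid solutions in (0, 60): {21.82, 54.55} minutes.
The second occurrence is t = 54.55 minutes.
The hands form a 90-degree angle at 54.55 minutes past 7:00.

Final answer: 54.55 minutes past 7:00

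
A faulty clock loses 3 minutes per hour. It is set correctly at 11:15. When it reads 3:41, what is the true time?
For every 60 true minutes, the faulty clock advances 57 minutes, so 1 faulty-clock minute corresponds to 60/57 true minutes.
From 11:15 to 3:41 on the faulty dial is 266 minutes.
True elapsed: 266 x 60/57 = 280 minutes = 4 hours and 40 minutes.
True time: 11:15 + 4 hours and 40 minutes = 3:55.

Final answer: 3:55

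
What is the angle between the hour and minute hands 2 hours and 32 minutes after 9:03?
First find the time 2 hours and 32 minutes after 9:03.
Total minutes: 9 x 60 + 3 + 2 x 60 + 32 = 695.
695 mod 720 = 695 minutes = 11:35.
Now compute the angle at 11:35:
Hour hand: 11 x 30 + 35 x 0.5 = 347.5 degrees
Minute hand: 35 x 6 = 210 degrees
Difference: |347.5 - 210| = 137.5 degrees
The angle is 137.5 degrees

Final answer: 137.5 degrees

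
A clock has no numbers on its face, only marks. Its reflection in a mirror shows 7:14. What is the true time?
Reflection across the vertical (12-6) axis maps a hand at angle A degrees to (360 - A) degrees, which sends a reading of T minutes past 12:00 to (720 - T) minutes past 12:00.
Mirror reads 7:14 = 434 minutes past 12:00.
Actual time: (720 - 434) mod 720 = 286 minutes = 4:46.

Final answer: 4:46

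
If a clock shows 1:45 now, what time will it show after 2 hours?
Starting time: 1:45
Adding 0 minutes to 45 minutes: 45 + 0 = 45 minutes
Adding 2 hours: 1 + 2 = 3
Final time: 3:45

Final answer: 3:45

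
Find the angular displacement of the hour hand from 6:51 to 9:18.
The hour hand moves 0.5 degrees per minute.
Time elapsed: 9:18 - 6:51 = 147 minutes
Angular displacement: 147 x 0.5 = 73.5 degrees

Final answer: 73.5 degrees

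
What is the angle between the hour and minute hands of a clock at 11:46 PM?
Hour hand position: 11 x 30 + 46 x 0.5 = 353 degrees
Minute hand position: 46 x 6 = 276 degrees
Difference: |353 - 276| = 77 degrees
The angle between the hands is 77 degrees

Final answer: 77 degrees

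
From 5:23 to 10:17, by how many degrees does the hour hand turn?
The hour hand moves 0.5 degrees per minute.
Time elapsed: 10:17 - 5:23 = 294 minutes
Angular displacement: 294 x 0.5 = 147 degrees

Final answer: 147 degrees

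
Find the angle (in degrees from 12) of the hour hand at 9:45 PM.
The hour hand moves 30 degrees per hour and 0.5 degrees per minute.
At 9:45: (9) x 30 + 45 x 0.5 = 270 + 22.5 = 292.5 degrees

Final answer: 292.5 degrees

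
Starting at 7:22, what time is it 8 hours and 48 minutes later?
Starting time: 7:22
Adding 48 minutes to 22 minutes: 22 + 48 = 70 minutes = 1 hour and 10 minutes
Adding 8 hours: 7 + 8 + 1 (carry) = 16 - 12 = 4
Final time: 4:10

Final answer: 4:10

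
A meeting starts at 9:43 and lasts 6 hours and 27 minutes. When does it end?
Starting time: 9:43
Adding 27 minutes to 43 minutes: 43 + 27 = 70 minutes = 1 hour and 10 minutes
Adding 6 hours: 9 + 6 + 1 (carry) = 16 - 12 = 4
Final time: 4:10

Final answer: 4:10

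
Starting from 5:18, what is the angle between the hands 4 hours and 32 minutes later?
First find the time 4 hours and 32 minutes after 5:18.
Total minutes: 5 x 60 + 18 + 4 x 60 + 32 = 590.
590 mod 720 = 590 minutes = 9:50.
Now compute the angle at 9:50:
Hour hand: 9 x 30 + 50 x 0.5 = 295 degrees
Minute hand: 50 x 6 = 300 degrees
Difference: |295 - 300| = 5 degrees
The angle is 5 degrees

Final answer: 5 degrees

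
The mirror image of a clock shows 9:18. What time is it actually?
Reflection across the vertical (12-6) axis maps a hand at angle A degrees to (360 - A) degrees, which sends a reading of T minutes past 12:00 to (720 - T) minutes past 12:00.
Mirror reads 9:18 = 558 minutes past 12:00.
Actual time: (720 - 558) mod 720 = 162 minutes = 2:42.

Final answer: 2:42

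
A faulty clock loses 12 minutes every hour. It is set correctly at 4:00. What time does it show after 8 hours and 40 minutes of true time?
For every 60 true minutes, the faulty clock advances 60 - 12 = 48 minutes.
True elapsed: 8 hours and 40 minutes = 520 minutes.
Faulty clock advances: 520 x 48/60 = 416 minutes (drift: 104 minutes behind).
Shown time: 4:00 + 416 minutes = 10:56.

Final answer: 10:56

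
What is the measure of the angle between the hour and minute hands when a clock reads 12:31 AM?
Hour hand position: 0 x 30 + 31 x 0.5 = 15.5 degrees
Minute hand position: 31 x 6 = 186 degrees
Difference: |15.5 - 186| = 170.5 degrees
The angle between the hands is 170.5 degrees

Final answer: 170.5 degrees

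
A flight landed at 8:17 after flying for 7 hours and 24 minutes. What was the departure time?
Starting time: 8:17 = 497 total minutes past 12:00
Subtracting: 7 hours and 24 minutes = 444 minutes
497 - 444 = 53 minutes
= 53 minutes past 12:00 = 12:53

Final answer: 12:53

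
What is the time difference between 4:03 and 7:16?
From 4:03 to 7:16:
(7 x 60 + 16) - (4 x 60 + 3) = 436 - 243 = 193 minutes
= 3 hours and 13 minutes

Final answer: 3 hours and 13 minutes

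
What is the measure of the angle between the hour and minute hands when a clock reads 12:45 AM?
Hour hand position: 0 x 30 + 45 x 0.5 = 22.5 degrees
Minute hand position: 45 x 6 = 270 degrees
Difference: |22.5 - 270| = 247.5 degrees
Since 247.5 > 180, the smaller angle is 360 - 247.5 = 112.5 degrees

Final answer: 112.5 degrees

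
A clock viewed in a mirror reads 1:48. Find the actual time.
Reflection across the vertical (12-6) axis maps a hand at angle A degrees to (360 - A) degrees, which sends a reading of T minutes past 12:00 to (720 - T) minutes past 12:00.
Mirror reads 1:48 = 108 minutes past 12:00.
Actual time: (720 - 108) mod 720 = 612 minutes = 10:12.

Final answer: 10:12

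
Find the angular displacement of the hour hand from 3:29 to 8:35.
The hour hand moves 0.5 degrees per minute.
Time elapsed: 8:35 - 3:29 = 306 minutes
Angular displacement: 306 x 0.5 = 153 degrees

Final answer: 153 degrees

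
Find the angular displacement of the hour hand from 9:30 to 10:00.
The hour hand moves 0.5 degrees per minute.
Time elapsed: 10:00 - 9:30 = 30 minutes
Angular displacement: 30 x 0.5 = 15 degrees

Final answer: 15 degrees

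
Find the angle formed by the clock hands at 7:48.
Hour hand position: 7 x 30 + 48 x 0.5 = 234 degrees
Minute hand position: 48 x 6 = 288 degrees
Difference: |234 - 288| = 54 degrees
The angle between the hands is 54 degrees

Final answer: 54 degrees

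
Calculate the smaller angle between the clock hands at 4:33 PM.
Hour hand position: 4 x 30 + 33 x 0.5 = 136.5 degrees
Minute hand position: 33 x 6 = 198 degrees
Difference: |136.5 - 198| = 61.5 degrees
The angle between the hands is 61.5 degrees

Final answer: 61.5 degrees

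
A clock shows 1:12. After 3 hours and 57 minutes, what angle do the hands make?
First find the time 3 hours and 57 minutes after 1:12.
Total minutes: 1 x 60 + 12 + 3 x 60 + 57 = 309.
309 mod 720 = 309 minutes = 5:09.
Now compute the angle at 5:09:
Hour hand: 5 x 30 + 9 x 0.5 = 154.5 degrees
Minute hand: 9 x 6 = 54 degrees
Difference: |154.5 - 54| = 100.5 degrees
The angle is 100.5 degrees

Final answer: 100.5 degrees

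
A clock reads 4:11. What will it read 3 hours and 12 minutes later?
Starting time: 4:11
Adding 12 minutes to 11 minutes: 11 + 12 = 23 minutes
Adding 3 hours: 4 + 3 = 7
Final time: 7:23

Final answer: 7:23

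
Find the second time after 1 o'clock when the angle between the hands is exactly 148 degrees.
At t minutes past 1:00, the hour hand is at 30 x 1 + 0.5t degrees and the minute hand is at 6t degrees.
The smaller angle between them is 148 degrees when |30H - 5.5t| = 148 or |30H - 5.5t| = 212.
With H = 1, solve 30 x 1 - 5.5t = +/- target for each target:
  t = (30 x 1 - 148) / 5.5 = -21.45 (outside (0, 60))
  t = (30 x 1 + 148) / 5.5 = 32.36
  t = (30 x 1 - 212) / 5.5 = -33.09 (outside (0, 60))
  t = (30 x 1 + 212) / 5.5 = 44
Valid solutions in (0, 60): {32.36, 44} minutes.
The second occurrence is t = 44 minutes.
The hands form a 148-degree angle at 44 minutes past 1:00.

Final answer: 44 minutes past 1:00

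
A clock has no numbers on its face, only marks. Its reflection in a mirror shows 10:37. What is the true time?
Reflection across the vertical (12-6) axis maps a hand at angle A degrees to (360 - A) degrees, which sends a reading of T minutes past 12:00 to (720 - T) minutes past 12:00.
Mirror reads 10:37 = 637 minutes past 12:00.
Actual time: (720 - 637) mod 720 = 83 minutes = 1:23.

Final answer: 1:23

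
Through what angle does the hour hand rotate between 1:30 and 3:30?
The hour hand moves 0.5 degrees per minute.
Time elapsed: 3:30 - 1:30 = 120 minutes
Angular displacement: 120 x 0.5 = 60 degrees

Final answer: 60 degrees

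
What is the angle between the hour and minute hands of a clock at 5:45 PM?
Hour hand position: 5 x 30 + 45 x 0.5 = 172.5 degrees
Minute hand position: 45 x 6 = 270 degrees
Difference: |172.5 - 270| = 97.5 degrees
The angle between the hands is 97.5 degrees

Final answer: 97.5 degrees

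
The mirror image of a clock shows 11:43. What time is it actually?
Reflection across the vertical (12-6) axis maps a hand at angle A degrees to (360 - A) degrees, which sends a reading of T minutes past 12:00 to (720 - T) minutes past 12:00.
Mirror reads 11:43 = 703 minutes past 12:00.
Actual time: (720 - 703) mod 720 = 17 minutes = 12:17.

Final answer: 12:17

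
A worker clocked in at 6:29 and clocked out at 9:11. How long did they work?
From 6:29 to 9:11:
(9 x 60 + 11) - (6 x 60 + 29) = 551 - 389 = 162 minutes
= 2 hours and 42 minutes

Final answer: 2 hours and 42 minutes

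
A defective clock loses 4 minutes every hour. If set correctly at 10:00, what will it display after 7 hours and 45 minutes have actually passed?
For every 60 true minutes, the faulty clock advances 60 - 4 = 56 minutes.
True elapsed: 7 hours and 45 minutes = 465 minutes.
Faulty clock advances: 465 x 56/60 = 434 minutes (drift: 31 minutes behind).
Shown time: 10:00 + 434 minutes = 5:14.

Final answer: 5:14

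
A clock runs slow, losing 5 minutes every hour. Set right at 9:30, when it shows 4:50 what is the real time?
For every 60 true minutes, the faulty clock advances 55 minutes, so 1 faulty-clock minute corresponds to 60/55 true minutes.
From 9:30 to 4:50 on the faulty dial is 440 minutes.
True elapsed: 440 x 60/55 = 480 minutes = 8 hours.
True time: 9:30 + 8 hours = 5:30.

Final answer: 5:30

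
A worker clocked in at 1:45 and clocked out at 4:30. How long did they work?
From 1:45 to 4:30:
(4 x 60 + 30) - (1 x 60 + 45) = 270 - 105 = 165 minutes
= 2 hours and 45 minutes

Final answer: 2 hours and 45 minutes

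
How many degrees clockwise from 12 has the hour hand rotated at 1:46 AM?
The hour hand moves 30 degrees per hour and 0.5 degrees per minute.
At 1:46: (1) x 30 + 46 x 0.5 = 30 + 23 = 53 degrees

Final answer: 53 degrees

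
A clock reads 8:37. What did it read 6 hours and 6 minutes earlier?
Starting time: 8:37 = 517 total minutes past 12:00
Subtracting: 6 hours and 6 minutes = 366 minutes
517 - 366 = 151 minutes
= 2 hours and 31 minutes past 12:00 = 2:31

Final answer: 2:31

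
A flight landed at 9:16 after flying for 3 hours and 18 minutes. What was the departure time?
Starting time: 9:16 = 556 total minutes past 12:00
Subtracting: 3 hours and 18 minutes = 198 minutes
556 - 198 = 358 minutes
= 5 hours and 58 minutes past 12:00 = 5:58

Final answer: 5:58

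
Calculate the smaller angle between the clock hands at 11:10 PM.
Hour hand position: 11 x 30 + 10 x 0.5 = 335 degrees
Minute hand position: 10 x 6 = 60 degrees
Difference: |335 - 60| = 275 degrees
Since 275 > 180, the smaller angle is 360 - 275 = 85 degrees

Final answer: 85 degrees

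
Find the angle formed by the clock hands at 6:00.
Hour hand position: 6 x 30 + 0 x 0.5 = 180 degrees
Minute hand position: 0 x 6 = 0 degrees
Difference: |180 - 0| = 180 degrees
The angle between the hands is 180 degrees

Final answer: 180 degrees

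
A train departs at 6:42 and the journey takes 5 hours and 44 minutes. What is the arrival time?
Starting time: 6:42
Adding 44 minutes to 42 minutes: 42 + 44 = 86 minutes = 1 hour and 26 minutes
Adding 5 hours: 6 + 5 + 1 (carry) = 12
Final time: 12:26

Final answer: 12:26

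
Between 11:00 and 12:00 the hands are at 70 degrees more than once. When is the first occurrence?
At t minutes past 11:00, the hour hand is at 30 x 11 + 0.5t degrees and the minute hand is at 6t degrees.
The smaller angle between them is 70 degrees when |30H - 5.5t| = 70 or |30H - 5.5t| = 290.
With H = 11, solve 30 x 11 - 5.5t = +/- target for each target:
  t = (30 x 11 - 70) / 5.5 = 47.27
  t = (30 x 11 + 70) / 5.5 = 72.73 (outside (0, 60))
  t = (30 x 11 - 290) / 5.5 = 7.27
  t = (30 x 11 + 290) / 5.5 = 112.73 (outside (0, 60))
Valid solutions in (0, 60): {7.27, 47.27} minutes.
The first occurrence is t = 7.27 minutes.
The hands form a 70-degree angle at 7.27 minutes past 11:00.

Final answer: 7.27 minutes past 11:00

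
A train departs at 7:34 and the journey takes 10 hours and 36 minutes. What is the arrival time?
Starting time: 7:34
Adding 36 minutes to 34 minutes: 34 + 36 = 70 minutes = 1 hour and 10 minutes
Adding 10 hours: 7 + 10 + 1 (carry) = 18 - 12 = 6
Final time: 6:10

Final answer: 6:10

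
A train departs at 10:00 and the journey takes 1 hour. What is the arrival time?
Starting time: 10:00
Adding 0 minutes to 0 minutes: 0 + 0 = 0 minutes
Adding 1 hour: 10 + 1 = 11
Final time: 11:00

Final answer: 11:00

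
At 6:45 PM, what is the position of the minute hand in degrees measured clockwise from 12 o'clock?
The minute hand moves 6 degrees per minute.
At 6:45: 45 x 6 = 270 degrees

Final answer: 270 degrees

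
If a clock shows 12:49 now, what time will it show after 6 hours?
Starting time: 12:49
Adding 0 minutes to 49 minutes: 49 + 0 = 49 minutes
Adding 6 hours: 12 + 6 = 18 - 12 = 6
Final time: 6:49

Final answer: 6:49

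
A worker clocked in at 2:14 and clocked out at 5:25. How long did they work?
From 2:14 to 5:25:
(5 x 60 + 25) - (2 x 60 + 14) = 325 - 134 = 191 minutes
= 3 hours and 11 minutes

Final answer: 3 hours and 11 minutes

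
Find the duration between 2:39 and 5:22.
From 2:39 to 5:22:
(5 x 60 + 22) - (2 x 60 + 39) = 322 - 159 = 163 minutes
= 2 hours and 43 minutes

Final answer: 2 hours and 43 minutes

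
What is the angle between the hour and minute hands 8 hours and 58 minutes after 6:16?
First find the time 8 hours and 58 minutes after 6:16.
Total minutes: 6 x 60 + 16 + 8 x 60 + 58 = 914.
914 mod 720 = 194 minutes = 3:14.
Now compute the angle at 3:14:
Hour hand: 3 x 30 + 14 x 0.5 = 97 degrees
Minute hand: 14 x 6 = 84 degrees
Difference: |97 - 84| = 13 degrees
The angle is 13 degrees

Final answer: 13 degrees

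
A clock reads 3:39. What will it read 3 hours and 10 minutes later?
Starting time: 3:39
Adding 10 minutes to 39 minutes: 39 + 10 = 49 minutes
Adding 3 hours: 3 + 3 = 6
Final time: 6:49

Final answer: 6:49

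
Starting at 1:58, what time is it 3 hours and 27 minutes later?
Starting time: 1:58
Adding 27 minutes to 58 minutes: 58 + 27 = 85 minutes = 1 hour and 25 minutes
Adding 3 hours: 1 + 3 + 1 (carry) = 5
Final time: 5:25

Final answer: 5:25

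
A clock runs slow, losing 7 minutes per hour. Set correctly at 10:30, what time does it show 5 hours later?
For every 60 true minutes, the faulty clock advances 60 - 7 = 53 minutes.
True elapsed: 5 hours = 300 minutes.
Faulty clock advances: 300 x 53/60 = 265 minutes (drift: 35 minutes behind).
Shown time: 10:30 + 265 minutes = 2:55.

Final answer: 2:55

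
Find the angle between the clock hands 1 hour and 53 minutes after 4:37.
First find the time 1 hour and 53 minutes after 4:37.
Total minutes: 4 x 60 + 37 + 1 x 60 + 53 = 390.
390 mod 720 = 390 minutes = 6:30.
Now compute the angle at 6:30:
Hour hand: 6 x 30 + 30 x 0.5 = 195 degrees
Minute hand: 30 x 6 = 180 degrees
Difference: |195 - 180| = 15 degrees
The angle is 15 degrees

Final answer: 15 degrees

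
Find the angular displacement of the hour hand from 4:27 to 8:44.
The hour hand moves 0.5 degrees per minute.
Time elapsed: 8:44 - 4:27 = 257 minutes
Angular displacement: 257 x 0.5 = 128.5 degrees

Final answer: 128.5 degrees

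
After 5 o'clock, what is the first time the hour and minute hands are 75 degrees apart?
At t minutes past 5:00, the hour hand is at 30 x 5 + 0.5t degrees and the minute hand is at 6t degrees.
The smaller angle between them is 75 degrees when |30H - 5.5t| = 75 or |30H - 5.5t| = 285.
With H = 5, solve 30 x 5 - 5.5t = +/- target for each target:
  t = (30 x 5 - 75) / 5.5 = 13.64
  t = (30 x 5 + 75) / 5.5 = 40.91
  t = (30 x 5 - 285) / 5.5 = -24.55 (outside (0, 60))
  t = (30 x 5 + 285) / 5.5 = 79.09 (outside (0, 60))
Valid solutions in (0, 60): {13.64, 40.91} minutes.
The first occurrence is t = 13.64 minutes.
The hands form a 75-degree angle at 13.64 minutes past 5:00.

Final answer: 13.64 minutes past 5:00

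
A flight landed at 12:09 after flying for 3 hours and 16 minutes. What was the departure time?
Starting time: 12:09 = 9 total minutes past 12:00
Subtracting: 3 hours and 16 minutes = 196 minutes
9 - 196 = -187 (negative, add 12 hours = 720) = 533 minutes
= 8 hours and 53 minutes past 12:00 = 8:53

Final answer: 8:53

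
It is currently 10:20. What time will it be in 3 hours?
Starting time: 10:20
Adding 0 minutes to 20 minutes: 20 + 0 = 20 minutes
Adding 3 hours: 10 + 3 = 13 - 12 = 1
Final time: 1:20

Final answer: 1:20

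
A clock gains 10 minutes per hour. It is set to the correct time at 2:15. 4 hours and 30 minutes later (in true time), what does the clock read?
For every 60 true minutes, the faulty clock advances 60 + 10 = 70 minutes.
True elapsed: 4 hours and 30 minutes = 270 minutes.
Faulty clock advances: 270 x 70/60 = 315 minutes (drift: 45 minutes ahead).
Shown time: 2:15 + 315 minutes = 7:30.

Final answer: 7:30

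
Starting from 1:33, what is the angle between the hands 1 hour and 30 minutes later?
First find the time 1 hour and 30 minutes after 1:33.
Total minutes: 1 x 60 + 33 + 1 x 60 + 30 = 183.
183 mod 720 = 183 minutes = 3:03.
Now compute the angle at 3:03:
Hour hand: 3 x 30 + 3 x 0.5 = 91.5 degrees
Minute hand: 3 x 6 = 18 degrees
Difference: |91.5 - 18| = 73.5 degrees
The angle is 73.5 degrees

Final answer: 73.5 degrees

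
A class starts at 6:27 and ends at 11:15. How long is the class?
From 6:27 to 11:15:
(11 x 60 + 15) - (6 x 60 + 27) = 675 - 387 = 288 minutes
= 4 hours and 48 minutes

Final answer: 4 hours and 48 minutes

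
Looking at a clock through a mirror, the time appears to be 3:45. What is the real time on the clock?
Reflection across the vertical (12-6) axis maps a hand at angle A degrees to (360 - A) degrees, which sends a reading of T minutes past 12:00 to (720 - T) minutes past 12:00.
Mirror reads 3:45 = 225 minutes past 12:00.
Actual time: (720 - 225) mod 720 = 495 minutes = 8:15.

Final answer: 8:15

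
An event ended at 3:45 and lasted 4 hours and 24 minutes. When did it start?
Starting time: 3:45 = 225 total minutes past 12:00
Subtracting: 4 hours and 24 minutes = 264 minutes
225 - 264 = -39 (negative, add 12 hours = 720) = 681 minutes
= 11 hours and 21 minutes past 12:00 = 11:21

Final answer: 11:21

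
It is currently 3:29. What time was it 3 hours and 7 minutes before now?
Starting time: 3:29 = 209 total minutes past 12:00
Subtracting: 3 hours and 7 minutes = 187 minutes
209 - 187 = 22 minutes
= 22 minutes past 12:00 = 12:22

Final answer: 12:22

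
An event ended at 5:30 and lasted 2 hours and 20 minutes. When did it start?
Starting time: 5:30 = 330 total minutes past 12:00
Subtracting: 2 hours and 20 minutes = 140 minutes
330 - 140 = 190 minutes
= 3 hours and 10 minutes past 12:00 = 3:10

Final answer: 3:10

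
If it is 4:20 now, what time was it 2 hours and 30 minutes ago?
Starting time: 4:20 = 260 total minutes past 12:00
Subtracting: 2 hours and 30 minutes = 150 minutes
260 - 150 = 110 minutes
= 1 hour and 50 minutes past 12:00 = 1:50

Final answer: 1:50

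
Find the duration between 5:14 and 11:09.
From 5:14 to 11:09:
(11 x 60 + 9) - (5 x 60 + 14) = 669 - 314 = 355 minutes
= 5 hours and 55 minutes

Final answer: 5 hours and 55 minutes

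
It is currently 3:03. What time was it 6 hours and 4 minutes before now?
Starting time: 3:03 = 183 total minutes past 12:00
Subtracting: 6 hours and 4 minutes = 364 minutes
183 - 364 = -181 (negative, add 12 hours = 720) = 539 minutes
= 8 hours and 59 minutes past 12:00 = 8:59

Final answer: 8:59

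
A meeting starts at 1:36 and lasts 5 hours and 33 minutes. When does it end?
Starting time: 1:36
Adding 33 minutes to 36 minutes: 36 + 33 = 69 minutes = 1 hour and 9 minutes
Adding 5 hours: 1 + 5 + 1 (carry) = 7
Final time: 7:09

Final answer: 7:09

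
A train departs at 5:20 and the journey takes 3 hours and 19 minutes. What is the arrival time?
Starting time: 5:20
Adding 19 minutes to 20 minutes: 20 + 19 = 39 minutes
Adding 3 hours: 5 + 3 = 8
Final time: 8:39

Final answer: 8:39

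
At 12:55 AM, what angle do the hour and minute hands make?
Hour hand position: 0 x 30 + 55 x 0.5 = 27.5 degrees
Minute hand position: 55 x 6 = 330 degrees
Difference: |27.5 - 330| = 302.5 degrees
Since 302.5 > 180, the smaller angle is 360 - 302.5 = 57.5 degrees

Final answer: 57.5 degrees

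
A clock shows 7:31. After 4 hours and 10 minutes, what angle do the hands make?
First find the time 4 hours and 10 minutes after 7:31.
Total minutes: 7 x 60 + 31 + 4 x 60 + 10 = 701.
701 mod 720 = 701 minutes = 11:41.
Now compute the angle at 11:41:
Hour hand: 11 x 30 + 41 x 0.5 = 350.5 degrees
Minute hand: 41 x 6 = 246 degrees
Difference: |350.5 - 246| = 104.5 degrees
The angle is 104.5 degrees

Final answer: 104.5 degrees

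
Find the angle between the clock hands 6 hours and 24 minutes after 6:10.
First find the time 6 hours and 24 minutes after 6:10.
Total minutes: 6 x 60 + 10 + 6 x 60 + 24 = 754.
754 mod 720 = 34 minutes = 12:34.
Now compute the angle at 12:34:
Hour hand: 0 x 30 + 34 x 0.5 = 17 degrees
Minute hand: 34 x 6 = 204 degrees
Difference: |17 - 204| = 187 degrees
Smaller angle: 360 - 187 = 173 degrees

Final answer: 173 degrees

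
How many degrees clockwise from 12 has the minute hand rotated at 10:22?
The minute hand moves 6 degrees per minute.
At 10:22: 22 x 6 = 132 degrees

Final answer: 132 degrees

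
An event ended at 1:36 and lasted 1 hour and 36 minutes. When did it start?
Starting time: 1:36 = 96 total minutes past 12:00
Subtracting: 1 hour and 36 minutes = 96 minutes
96 - 96 = 0 minutes
= 0 minutes past 12:00 = 12:00

Final answer: 12:00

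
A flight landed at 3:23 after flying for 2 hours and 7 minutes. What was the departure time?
Starting time: 3:23 = 203 total minutes past 12:00
Subtracting: 2 hours and 7 minutes = 127 minutes
203 - 127 = 76 minutes
= 1 hour and 16 minutes past 12:00 = 1:16

Final answer: 1:16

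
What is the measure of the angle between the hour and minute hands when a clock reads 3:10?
Hour hand position: 3 x 30 + 10 x 0.5 = 95 degrees
Minute hand position: 10 x 6 = 60 degrees
Difference: |95 - 60| = 35 degrees
The angle between the hands is 35 degrees

Final answer: 35 degrees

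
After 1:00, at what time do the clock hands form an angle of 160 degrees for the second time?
At t minutes past 1:00, the hour hand is at 30 x 1 + 0.5t degrees and the minute hand is at 6t degrees.
The smaller angle between them is 160 degrees when |30H - 5.5t| = 160 or |30H - 5.5t| = 200.
With H = 1, solve 30 x 1 - 5.5t = +/- target for each target:
  t = (30 x 1 - 160) / 5.5 = -23.64 (outside (0, 60))
  t = (30 x 1 + 160) / 5.5 = 34.55
  t = (30 x 1 - 200) / 5.5 = -30.91 (outside (0, 60))
  t = (30 x 1 + 200) / 5.5 = 41.82
Valid solutions in (0, 60): {34.55, 41.82} minutes.
The second occurrence is t = 41.82 minutes.
The hands form a 160-degree angle at 41.82 minutes past 1:00.

Final answer: 41.82 minutes past 1:00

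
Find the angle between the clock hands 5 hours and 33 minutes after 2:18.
First find the time 5 hours and 33 minutes after 2:18.
Total minutes: 2 x 60 + 18 + 5 x 60 + 33 = 471.
471 mod 720 = 471 minutes = 7:51.
Now compute the angle at 7:51:
Hour hand: 7 x 30 + 51 x 0.5 = 235.5 degrees
Minute hand: 51 x 6 = 306 degrees
Difference: |235.5 - 306| = 70.5 degrees
The angle is 70.5 degrees

Final answer: 70.5 degrees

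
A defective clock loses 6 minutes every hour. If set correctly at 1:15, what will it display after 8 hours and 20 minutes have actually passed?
For every 60 true minutes, the faulty clock advances 60 - 6 = 54 minutes.
True elapsed: 8 hours and 20 minutes = 500 minutes.
Faulty clock advances: 500 x 54/60 = 450 minutes (drift: 50 minutes behind).
Shown time: 1:15 + 450 minutes = 8:45.

Final answer: 8:45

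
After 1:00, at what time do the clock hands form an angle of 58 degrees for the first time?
At t minutes past 1:00, the hour hand is at 30 x 1 + 0.5t degrees and the minute hand is at 6t degrees.
The smaller angle between them is 58 degrees when |30H - 5.5t| = 58 or |30H - 5.5t| = 302.
With H = 1, solve 30 x 1 - 5.5t = +/- target for each target:
  t = (30 x 1 - 58) / 5.5 = -5.09 (outside (0, 60))
  t = (30 x 1 + 58) / 5.5 = 16
  t = (30 x 1 - 302) / 5.5 = -49.45 (outside (0, 60))
  t = (30 x 1 + 302) / 5.5 = 60.36 (outside (0, 60))
Valid solutions in (0, 60): {16} minutes.
The first occurrence is t = 16 minutes.
The hands form a 58-degree angle at 16 minutes past 1:00.

Final answer: 16 minutes past 1:00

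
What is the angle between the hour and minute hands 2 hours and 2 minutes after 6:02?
First find the time 2 hours and 2 minutes after 6:02.
Total minutes: 6 x 60 + 2 + 2 x 60 + 2 = 484.
484 mod 720 = 484 minutes = 8:04.
Now compute the angle at 8:04:
Hour hand: 8 x 30 + 4 x 0.5 = 242 degrees
Minute hand: 4 x 6 = 24 degrees
Difference: |242 - 24| = 218 degrees
Smaller angle: 360 - 218 = 142 degrees

Final answer: 142 degrees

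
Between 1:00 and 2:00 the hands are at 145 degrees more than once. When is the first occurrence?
At t minutes past 1:00, the hour hand is at 30 x 1 + 0.5t degrees and the minute hand is at 6t degrees.
The smaller angle between them is 145 degrees when |30H - 5.5t| = 145 or |30H - 5.5t| = 215.
With H = 1, solve 30 x 1 - 5.5t = +/- target for each target:
  t = (30 x 1 - 145) / 5.5 = -20.91 (outside (0, 60))
  t = (30 x 1 + 145) / 5.5 = 31.82
  t = (30 x 1 - 215) / 5.5 = -33.64 (outside (0, 60))
  t = (30 x 1 + 215) / 5.5 = 44.55
Valid solutions in (0, 60): {31.82, 44.55} minutes.
The first occurrence is t = 31.82 minutes.
The hands form a 145-degree angle at 31.82 minutes past 1:00.

Final answer: 31.82 minutes past 1:00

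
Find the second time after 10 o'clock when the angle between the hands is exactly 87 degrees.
At t minutes past 10:00, the hour hand is at 30 x 10 + 0.5t degrees and the minute hand is at 6t degrees.
The smaller angle between them is 87 degrees when |30H - 5.5t| = 87 or |30H - 5.5t| = 273.
With H = 10, solve 30 x 10 - 5.5t = +/- target for each target:
  t = (30 x 10 - 87) / 5.5 = 38.73
  t = (30 x 10 + 87) / 5.5 = 70.36 (outside (0, 60))
  t = (30 x 10 - 273) / 5.5 = 4.91
  t = (30 x 10 + 273) / 5.5 = 104.18 (outside (0, 60))
Valid solutions in (0, 60): {4.91, 38.73} minutes.
The second occurrence is t = 38.73 minutes.
The hands form a 87-degree angle at 38.73 minutes past 10:00.

Final answer: 38.73 minutes past 10:00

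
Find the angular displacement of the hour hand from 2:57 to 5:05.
The hour hand moves 0.5 degrees per minute.
Time elapsed: 5:05 - 2:57 = 128 minutes
Angular displacement: 128 x 0.5 = 64 degrees

Final answer: 64 degrees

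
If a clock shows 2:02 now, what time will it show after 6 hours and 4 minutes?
Starting time: 2:02
Adding 4 minutes to 2 minutes: 2 + 4 = 6 minutes
Adding 6 hours: 2 + 6 = 8
Final time: 8:06

Final answer: 8:06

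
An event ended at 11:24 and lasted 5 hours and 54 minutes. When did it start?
Starting time: 11:24 = 684 total minutes past 12:00
Subtracting: 5 hours and 54 minutes = 354 minutes
684 - 354 = 330 minutes
= 5 hours and 30 minutes past 12:00 = 5:30

Final answer: 5:30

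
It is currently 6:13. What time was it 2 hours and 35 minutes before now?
Starting time: 6:13 = 373 total minutes past 12:00
Subtracting: 2 hours and 35 minutes = 155 minutes
373 - 155 = 218 minutes
= 3 hours and 38 minutes past 12:00 = 3:38

Final answer: 3:38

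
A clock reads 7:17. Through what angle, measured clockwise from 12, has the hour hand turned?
The hour hand moves 30 degrees per hour and 0.5 degrees per minute.
At 7:17: (7) x 30 + 17 x 0.5 = 210 + 8.5 = 218.5 degrees

Final answer: 218.5 degrees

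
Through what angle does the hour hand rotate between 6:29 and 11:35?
The hour hand moves 0.5 degrees per minute.
Time elapsed: 11:35 - 6:29 = 306 minutes
Angular displacement: 306 x 0.5 = 153 degrees

Final answer: 153 degrees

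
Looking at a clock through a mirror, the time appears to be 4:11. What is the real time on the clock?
Reflection across the vertical (12-6) axis maps a hand at angle A degrees to (360 - A) degrees, which sends a reading of T minutes past 12:00 to (720 - T) minutes past 12:00.
Mirror reads 4:11 = 251 minutes past 12:00.
Actual time: (720 - 251) mod 720 = 469 minutes = 7:49.

Final answer: 7:49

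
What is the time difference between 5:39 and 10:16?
From 5:39 to 10:16:
(10 x 60 + 16) - (5 x 60 + 39) = 616 - 339 = 277 minutes
= 4 hours and 37 minutes

Final answer: 4 hours and 37 minutes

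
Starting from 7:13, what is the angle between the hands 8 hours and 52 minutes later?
First find the time 8 hours and 52 minutes after 7:13.
Total minutes: 7 x 60 + 13 + 8 x 60 + 52 = 965.
965 mod 720 = 245 minutes = 4:05.
Now compute the angle at 4:05:
Hour hand: 4 x 30 + 5 x 0.5 = 122.5 degrees
Minute hand: 5 x 6 = 30 degrees
Difference: |122.5 - 30| = 92.5 degrees
The angle is 92.5 degrees

Final answer: 92.5 degrees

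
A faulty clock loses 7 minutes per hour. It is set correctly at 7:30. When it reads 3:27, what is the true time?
For every 60 true minutes, the faulty clock advances 53 minutes, so 1 faulty-clock minute corresponds to 60/53 true minutes.
From 7:30 to 3:27 on the faulty dial is 477 minutes.
True elapsed: 477 x 60/53 = 540 minutes = 9 hours.
True time: 7:30 + 9 hours = 4:30.

Final answer: 4:30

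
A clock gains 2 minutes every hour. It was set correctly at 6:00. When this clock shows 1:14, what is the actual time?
For every 60 true minutes, the faulty clock advances 62 minutes, so 1 faulty-clock minute corresponds to 60/62 true minutes.
From 6:00 to 1:14 on the faulty dial is 434 minutes.
True elapsed: 434 x 60/62 = 420 minutes = 7 hours.
True time: 6:00 + 7 hours = 1:00.

Final answer: 1:00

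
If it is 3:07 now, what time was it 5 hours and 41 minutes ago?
Starting time: 3:07 = 187 total minutes past 12:00
Subtracting: 5 hours and 41 minutes = 341 minutes
187 - 341 = -154 (negative, add 12 hours = 720) = 566 minutes
= 9 hours and 26 minutes past 12:00 = 9:26

Final answer: 9:26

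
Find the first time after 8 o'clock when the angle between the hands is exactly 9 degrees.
At t minutes past 8:00, the hour hand is at 30 x 8 + 0.5t degrees and the minute hand is at 6t degrees.
The smaller angle between them is 9 degrees when |30H - 5.5t| = 9 or |30H - 5.5t| = 351.
With H = 8, solve 30 x 8 - 5.5t = +/- target for each target:
  t = (30 x 8 - 9) / 5.5 = 42
  t = (30 x 8 + 9) / 5.5 = 45.27
  t = (30 x 8 - 351) / 5.5 = -20.18 (outside (0, 60))
  t = (30 x 8 + 351) / 5.5 = 107.45 (outside (0, 60))
Valid solutions in (0, 60): {42, 45.27} minutes.
The first occurrence is t = 42 minutes.
The hands form a 9-degree angle at 42 minutes past 8:00.

Final answer: 42 minutes past 8:00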